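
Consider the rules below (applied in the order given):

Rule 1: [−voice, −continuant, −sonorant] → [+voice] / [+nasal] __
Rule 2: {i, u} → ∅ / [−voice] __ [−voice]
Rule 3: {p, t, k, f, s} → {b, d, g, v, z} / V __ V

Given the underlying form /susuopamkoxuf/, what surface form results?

Rule 1 (post-nasal voicing): /k/ is a voiceless stop immediately after the nasal /m/, so it voices to [g]. /susuopamkoxuf/ → susuopamgoxuf.
Rule 2 (high vowel syncope): /u/ is a high vowel flanked by voiceless consonants /s/ and /s/, so it deletes. /u/ is a high vowel flanked by voiceless consonants /x/ and /f/, so it deletes. /susuopamgoxuf/ → ssuopamgoxf.
Rule 3 (intervocalic voicing): /p/ is a voiceless obstruent between vowels /o/ and /a/, so it voices to [b]. /ssuopamgoxf/ → ssuobamgoxf.

ssuobamgoxf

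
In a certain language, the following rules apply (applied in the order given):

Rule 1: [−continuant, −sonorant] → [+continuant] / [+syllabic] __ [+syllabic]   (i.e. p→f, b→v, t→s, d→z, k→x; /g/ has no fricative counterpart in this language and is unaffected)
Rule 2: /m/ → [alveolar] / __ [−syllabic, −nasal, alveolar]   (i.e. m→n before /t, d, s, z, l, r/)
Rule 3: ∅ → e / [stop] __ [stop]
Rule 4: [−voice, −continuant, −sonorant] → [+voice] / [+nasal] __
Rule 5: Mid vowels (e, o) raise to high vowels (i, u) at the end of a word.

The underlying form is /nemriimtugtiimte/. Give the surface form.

Rule 1 (intervocalic spirantization): no segment meets the environment; /nemriimtugtiimte/ is unchanged.
Rule 2 (nasal place assimilation): /m/ precedes the alveolar consonant /r/, so it assimilates in place to [n]. /m/ precedes the alveolar consonant /t/, so it assimilates in place to [n]. /m/ precedes the alveolar consonant /t/, so it assimilates in place to [n]. /nemriimtugtiimte/ → nenriintugtiinte.
Rule 3 (stop-cluster e-epenthesis): /g/ and /t/ form a stop–stop cluster, so [e] is inserted between them. /nenriintugtiinte/ → nenriintugetiinte.
Rule 4 (post-nasal voicing): /t/ is a voiceless stop immediately after the nasal /n/, so it voices to [d]. /t/ is a voiceless stop immediately after the nasal /n/, so it voices to [d]. /nenriintugetiinte/ → nenriindugetiinde.
Rule 5 (final vowel raising): /e/ is a mid vowel in word-final position, so it raises to [i]. /nenriindugetiinde/ → nenriindugetiindi.

nenriindugetiindi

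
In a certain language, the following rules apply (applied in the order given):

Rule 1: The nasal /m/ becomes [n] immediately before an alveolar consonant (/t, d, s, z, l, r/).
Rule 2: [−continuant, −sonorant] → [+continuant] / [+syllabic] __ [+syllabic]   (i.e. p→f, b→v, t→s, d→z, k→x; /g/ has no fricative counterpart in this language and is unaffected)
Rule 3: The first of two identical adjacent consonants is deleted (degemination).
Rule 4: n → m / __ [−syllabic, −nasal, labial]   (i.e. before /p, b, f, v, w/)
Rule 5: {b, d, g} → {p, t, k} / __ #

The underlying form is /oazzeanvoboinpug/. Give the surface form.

Rule 1 (nasal place assimilation): no segment meets the environment; /oazzeanvoboinpug/ is unchanged.
Rule 2 (intervocalic spirantization): /b/ is a stop between vowels /o/ and /o/, so it spirantizes to the fricative [v]. /oazzeanvoboinpug/ → oazzeanvovoinpug.
Rule 3 (degemination): /zz/ is a geminate; the first /z/ deletes. /oazzeanvovoinpug/ → oazeanvovoinpug.
Rule 4 (nasal place assimilation): /n/ precedes the labial consonant /v/, so it assimilates in place to [m]. /n/ precedes the labial consonant /p/, so it assimilates in place to [m]. /oazeanvovoinpug/ → oazeamvovoimpug.
Rule 5 (final devoicing): /g/ is a voiced stop in word-final position, so it devoices to [k]. /oazeamvovoimpug/ → oazeamvovoimpuk.

oazeamvovoimpuk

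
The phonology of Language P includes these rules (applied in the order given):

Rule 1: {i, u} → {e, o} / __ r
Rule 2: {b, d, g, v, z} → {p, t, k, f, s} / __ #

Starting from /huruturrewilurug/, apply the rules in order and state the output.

Rule 1 (pre-rhotic lowering): /u/ is a high vowel immediately before /r/, so it lowers to [o]. /u/ is a high vowel immediately before /r/, so it lowers to [o]. /u/ is a high vowel immediately before /r/, so it lowers to [o]. /huruturrewilurug/ → horutorrewilorug.
Rule 2 (final devoicing): /g/ is a voiced obstruent in word-final position, so it devoices to [k]. /horutorrewilorug/ → horutorrewiloruk.

horutorrewiloruk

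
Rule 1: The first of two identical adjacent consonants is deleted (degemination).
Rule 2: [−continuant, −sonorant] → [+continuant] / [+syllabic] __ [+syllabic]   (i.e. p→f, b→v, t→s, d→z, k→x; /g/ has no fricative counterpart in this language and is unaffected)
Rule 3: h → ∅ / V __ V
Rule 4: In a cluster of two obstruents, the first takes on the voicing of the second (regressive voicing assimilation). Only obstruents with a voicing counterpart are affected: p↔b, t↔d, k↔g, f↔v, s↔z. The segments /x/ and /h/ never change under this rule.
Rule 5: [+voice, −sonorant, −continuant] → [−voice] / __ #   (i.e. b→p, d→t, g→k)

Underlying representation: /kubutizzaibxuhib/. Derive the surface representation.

kuvusizaipxuip

Rule 1 (degemination): /zz/ is a geminate; the first /z/ deletes. /kubutizzaibxuhib/ → kubutizaibxuhib.
Rule 2 (intervocalic spirantization): /b/ is a stop between vowels /u/ and /u/, so it spirantizes to the fricative [v]. /t/ is a stop between vowels /u/ and /i/, so it spirantizes to the fricative [s]. /kubutizaibxuhib/ → kuvusizaibxuhib.
Rule 3 (intervocalic h-deletion): /h/ occurs between vowels /u/ and /i/, so it deletes. /kuvusizaibxuhib/ → kuvusizaibxuib.
Rule 4 (regressive voicing assimilation): /b/ precedes the voiceless obstruent /x/, so it devoices to [p] by assimilation. /kuvusizaibxuib/ → kuvusizaipxuib.
Rule 5 (final devoicing): /b/ is a voiced stop in word-final position, so it devoices to [p]. /kuvusizaipxuib/ → kuvusizaipxuip.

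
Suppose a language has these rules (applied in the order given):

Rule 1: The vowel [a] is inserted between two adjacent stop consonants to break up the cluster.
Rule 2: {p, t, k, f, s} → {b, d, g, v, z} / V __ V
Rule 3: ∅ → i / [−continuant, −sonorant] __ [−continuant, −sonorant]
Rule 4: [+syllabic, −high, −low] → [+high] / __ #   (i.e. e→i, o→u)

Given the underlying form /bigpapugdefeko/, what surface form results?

bigababugadevegu

Rule 1 (stop-cluster a-epenthesis): /g/ and /p/ form a stop–stop cluster, so [a] is inserted between them. /g/ and /d/ form a stop–stop cluster, so [a] is inserted between them. /bigpapugdefeko/ → bigapapugadefeko.
Rule 2 (intervocalic voicing): /p/ is a voiceless obstruent between vowels /a/ and /a/, so it voices to [b]. /p/ is a voiceless obstruent between vowels /a/ and /u/, so it voices to [b]. /f/ is a voiceless obstruent between vowels /e/ and /e/, so it voices to [v]. /k/ is a voiceless obstruent between vowels /e/ and /o/, so it voices to [g]. /bigapapugadefeko/ → bigababugadevego.
Rule 3 (stop-cluster i-epenthesis): no segment meets the environment; /bigababugadevego/ is unchanged.
Rule 4 (final vowel raising): /o/ is a mid vowel in word-final position, so it raises to [u]. /bigababugadevego/ → bigababugadevegu.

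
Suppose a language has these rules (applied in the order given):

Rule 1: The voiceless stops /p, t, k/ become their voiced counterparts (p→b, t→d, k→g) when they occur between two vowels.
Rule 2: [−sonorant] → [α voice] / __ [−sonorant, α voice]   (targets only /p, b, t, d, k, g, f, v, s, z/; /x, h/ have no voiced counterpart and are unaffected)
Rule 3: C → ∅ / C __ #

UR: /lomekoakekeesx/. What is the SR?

Rule 1 (intervocalic voicing): /k/ is a voiceless stop between vowels /e/ and /o/, so it voices to [g]. /k/ is a voiceless stop between vowels /a/ and /e/, so it voices to [g]. /k/ is a voiceless stop between vowels /e/ and /e/, so it voices to [g]. /lomekoakekeesx/ → lomegoagegeesx.
Rule 2 (regressive voicing assimilation): no segment meets the environment; /lomegoagegeesx/ is unchanged.
Rule 3 (final cluster simplification): /x/ is the second consonant of a word-final cluster /sx/, so it deletes. /lomegoagegeesx/ → lomegoagegees.

lomegoagegees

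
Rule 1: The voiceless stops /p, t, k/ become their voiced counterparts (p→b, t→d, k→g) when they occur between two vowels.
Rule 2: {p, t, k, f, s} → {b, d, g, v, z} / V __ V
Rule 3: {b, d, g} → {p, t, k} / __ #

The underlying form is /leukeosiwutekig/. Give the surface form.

Rule 1 (intervocalic voicing): /k/ is a voiceless stop between vowels /u/ and /e/, so it voices to [g]. /t/ is a voiceless stop between vowels /u/ and /e/, so it voices to [d]. /k/ is a voiceless stop between vowels /e/ and /i/, so it voices to [g]. /leukeosiwutekig/ → leugeosiwudegig.
Rule 2 (intervocalic voicing): /s/ is a voiceless obstruent between vowels /o/ and /i/, so it voices to [z]. /leugeosiwudegig/ → leugeoziwudegig.
Rule 3 (final devoicing): /g/ is a voiced stop in word-final position, so it devoices to [k]. /leugeoziwudegig/ → leugeoziwudegik.

leugeoziwudegik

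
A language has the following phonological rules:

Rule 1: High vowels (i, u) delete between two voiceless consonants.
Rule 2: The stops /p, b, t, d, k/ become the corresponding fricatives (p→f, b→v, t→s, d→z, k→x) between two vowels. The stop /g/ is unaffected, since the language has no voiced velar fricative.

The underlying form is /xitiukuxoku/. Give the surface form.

xtiukxoxu

Rule 1 (high vowel syncope): /i/ is a high vowel flanked by voiceless consonants /x/ and /t/, so it deletes. /u/ is a high vowel flanked by voiceless consonants /k/ and /x/, so it deletes. /xitiukuxoku/ → xtiukxoku.
Rule 2 (intervocalic spirantization): /k/ is a stop between vowels /o/ and /u/, so it spirantizes to the fricative [x]. /xtiukxoku/ → xtiukxoxu.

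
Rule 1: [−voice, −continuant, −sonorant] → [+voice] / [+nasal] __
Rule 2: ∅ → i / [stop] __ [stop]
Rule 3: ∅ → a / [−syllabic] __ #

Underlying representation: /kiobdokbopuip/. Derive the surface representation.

kiobidokibopuipa

Rule 1 (post-nasal voicing): no segment meets the environment; /kiobdokbopuip/ is unchanged.
Rule 2 (stop-cluster i-epenthesis): /b/ and /d/ form a stop–stop cluster, so [i] is inserted between them. /k/ and /b/ form a stop–stop cluster, so [i] is inserted between them. /kiobdokbopuip/ → kiobidokibopuip.
Rule 3 (final a-epenthesis): the form ends in the consonant /p/, so [a] is inserted word-finally. /kiobidokibopuip/ → kiobidokibopuipa.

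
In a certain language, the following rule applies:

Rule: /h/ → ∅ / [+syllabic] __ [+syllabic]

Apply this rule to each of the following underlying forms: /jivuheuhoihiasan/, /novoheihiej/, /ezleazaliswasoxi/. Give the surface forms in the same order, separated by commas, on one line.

jivueuoiiasan, novoeiiej, ezleazaliswasoxi

/jivuheuhoihiasan/: /h/ occurs between vowels /u/ and /e/, so it deletes. /h/ occurs between vowels /u/ and /o/, so it deletes. /h/ occurs between vowels /i/ and /i/, so it deletes. → [jivueuoiiasan].
/novoheihiej/: /h/ occurs between vowels /o/ and /e/, so it deletes. /h/ occurs between vowels /i/ and /i/, so it deletes. → [novoeiiej].
/ezleazaliswasoxi/: the rule's environment is not met; surfaces unchanged as [ezleazaliswasoxi].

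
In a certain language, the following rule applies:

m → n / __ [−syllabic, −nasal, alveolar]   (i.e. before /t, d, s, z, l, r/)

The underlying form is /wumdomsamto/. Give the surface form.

/m/ precedes the alveolar consonant /d/, so it assimilates in place to [n].
/m/ precedes the alveolar consonant /s/, so it assimilates in place to [n].
/m/ precedes the alveolar consonant /t/, so it assimilates in place to [n].
Surface form: [wundonsanto].

wundonsanto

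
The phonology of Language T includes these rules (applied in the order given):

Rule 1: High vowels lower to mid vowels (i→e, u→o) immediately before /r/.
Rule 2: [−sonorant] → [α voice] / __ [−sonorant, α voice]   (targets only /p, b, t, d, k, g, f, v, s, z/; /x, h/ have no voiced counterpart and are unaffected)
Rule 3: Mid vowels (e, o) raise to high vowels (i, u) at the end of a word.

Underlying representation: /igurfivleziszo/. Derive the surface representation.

igorfivlezizzu

Rule 1 (pre-rhotic lowering): /u/ is a high vowel immediately before /r/, so it lowers to [o]. /igurfivleziszo/ → igorfivleziszo.
Rule 2 (regressive voicing assimilation): /s/ precedes the voiced obstruent /z/, so it voices to [z] by assimilation. /igorfivleziszo/ → igorfivlezizzo.
Rule 3 (final vowel raising): /o/ is a mid vowel in word-final position, so it raises to [u]. /igorfivlezizzo/ → igorfivlezizzu.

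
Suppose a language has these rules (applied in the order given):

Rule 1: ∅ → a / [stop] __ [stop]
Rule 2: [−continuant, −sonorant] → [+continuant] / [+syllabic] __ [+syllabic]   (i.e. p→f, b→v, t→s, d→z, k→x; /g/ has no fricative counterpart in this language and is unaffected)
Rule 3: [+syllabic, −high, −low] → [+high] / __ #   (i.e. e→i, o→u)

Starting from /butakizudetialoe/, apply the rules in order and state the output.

Rule 1 (stop-cluster a-epenthesis): no segment meets the environment; /butakizudetialoe/ is unchanged.
Rule 2 (intervocalic spirantization): /t/ is a stop between vowels /u/ and /a/, so it spirantizes to the fricative [s]. /k/ is a stop between vowels /a/ and /i/, so it spirantizes to the fricative [x]. /d/ is a stop between vowels /u/ and /e/, so it spirantizes to the fricative [z]. /t/ is a stop between vowels /e/ and /i/, so it spirantizes to the fricative [s]. /butakizudetialoe/ → busaxizuzesialoe.
Rule 3 (final vowel raising): /e/ is a mid vowel in word-final position, so it raises to [i]. /busaxizuzesialoe/ → busaxizuzesialoi.

busaxizuzesialoi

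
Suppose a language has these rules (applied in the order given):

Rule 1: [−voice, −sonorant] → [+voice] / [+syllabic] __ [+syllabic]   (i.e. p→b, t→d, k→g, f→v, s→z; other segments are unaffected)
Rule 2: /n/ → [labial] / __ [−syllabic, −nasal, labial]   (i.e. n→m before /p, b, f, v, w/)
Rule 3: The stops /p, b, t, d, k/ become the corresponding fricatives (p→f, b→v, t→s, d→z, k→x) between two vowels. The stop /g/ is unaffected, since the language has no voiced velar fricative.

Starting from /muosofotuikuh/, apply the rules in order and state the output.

Rule 1 (intervocalic voicing): /s/ is a voiceless obstruent between vowels /o/ and /o/, so it voices to [z]. /f/ is a voiceless obstruent between vowels /o/ and /o/, so it voices to [v]. /t/ is a voiceless obstruent between vowels /o/ and /u/, so it voices to [d]. /k/ is a voiceless obstruent between vowels /i/ and /u/, so it voices to [g]. /muosofotuikuh/ → muozovoduiguh.
Rule 2 (nasal place assimilation): no segment meets the environment; /muozovoduiguh/ is unchanged.
Rule 3 (intervocalic spirantization): /d/ is a stop between vowels /o/ and /u/, so it spirantizes to the fricative [z]. /muozovoduiguh/ → muozovozuiguh.

muozovozuiguh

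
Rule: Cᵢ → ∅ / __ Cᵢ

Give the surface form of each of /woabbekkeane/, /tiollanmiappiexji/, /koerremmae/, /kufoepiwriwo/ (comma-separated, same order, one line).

/woabbekkeane/: /bb/ is a geminate; the first /b/ deletes. /kk/ is a geminate; the first /k/ deletes. → [woabekeane].
/tiollanmiappiexji/: /ll/ is a geminate; the first /l/ deletes. /pp/ is a geminate; the first /p/ deletes. → [tiolanmiapiexji].
/koerremmae/: /rr/ is a geminate; the first /r/ deletes. /mm/ is a geminate; the first /m/ deletes. → [koeremae].
/kufoepiwriwo/: the rule's environment is not met; surfaces unchanged as [kufoepiwriwo].

woabekeane, tiolanmiapiexji, koeremae, kufoepiwriwo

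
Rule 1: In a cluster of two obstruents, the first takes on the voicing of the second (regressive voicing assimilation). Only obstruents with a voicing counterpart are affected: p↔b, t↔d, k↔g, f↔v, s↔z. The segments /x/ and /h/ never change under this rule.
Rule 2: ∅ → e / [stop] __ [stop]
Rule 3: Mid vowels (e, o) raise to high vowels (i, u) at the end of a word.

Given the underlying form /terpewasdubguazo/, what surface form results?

Rule 1 (regressive voicing assimilation): /s/ precedes the voiced obstruent /d/, so it voices to [z] by assimilation. /terpewasdubguazo/ → terpewazdubguazo.
Rule 2 (stop-cluster e-epenthesis): /b/ and /g/ form a stop–stop cluster, so [e] is inserted between them. /terpewazdubguazo/ → terpewazdubeguazo.
Rule 3 (final vowel raising): /o/ is a mid vowel in word-final position, so it raises to [u]. /terpewazdubeguazo/ → terpewazdubeguazu.

terpewazdubeguazu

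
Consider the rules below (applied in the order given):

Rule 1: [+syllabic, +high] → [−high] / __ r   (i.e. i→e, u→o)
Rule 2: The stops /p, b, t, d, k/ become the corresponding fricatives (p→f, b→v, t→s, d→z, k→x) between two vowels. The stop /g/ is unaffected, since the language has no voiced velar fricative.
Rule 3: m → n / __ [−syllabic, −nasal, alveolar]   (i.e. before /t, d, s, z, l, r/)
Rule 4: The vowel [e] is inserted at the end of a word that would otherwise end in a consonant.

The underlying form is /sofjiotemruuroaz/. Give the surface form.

sofjiosenruoroaze

Rule 1 (pre-rhotic lowering): /u/ is a high vowel immediately before /r/, so it lowers to [o]. /sofjiotemruuroaz/ → sofjiotemruoroaz.
Rule 2 (intervocalic spirantization): /t/ is a stop between vowels /o/ and /e/, so it spirantizes to the fricative [s]. /sofjiotemruoroaz/ → sofjiosemruoroaz.
Rule 3 (nasal place assimilation): /m/ precedes the alveolar consonant /r/, so it assimilates in place to [n]. /sofjiosemruoroaz/ → sofjiosenruoroaz.
Rule 4 (final e-epenthesis): the form ends in the consonant /z/, so [e] is inserted word-finally. /sofjiosenruoroaz/ → sofjiosenruoroaze.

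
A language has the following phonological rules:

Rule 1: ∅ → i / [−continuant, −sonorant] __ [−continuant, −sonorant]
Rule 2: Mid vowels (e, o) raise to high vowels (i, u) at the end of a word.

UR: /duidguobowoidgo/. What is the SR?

Rule 1 (stop-cluster i-epenthesis): /d/ and /g/ form a stop–stop cluster, so [i] is inserted between them. /d/ and /g/ form a stop–stop cluster, so [i] is inserted between them. /duidguobowoidgo/ → duidiguobowoidigo.
Rule 2 (final vowel raising): /o/ is a mid vowel in word-final position, so it raises to [u]. /duidiguobowoidigo/ → duidiguobowoidigu.

duidiguobowoidigu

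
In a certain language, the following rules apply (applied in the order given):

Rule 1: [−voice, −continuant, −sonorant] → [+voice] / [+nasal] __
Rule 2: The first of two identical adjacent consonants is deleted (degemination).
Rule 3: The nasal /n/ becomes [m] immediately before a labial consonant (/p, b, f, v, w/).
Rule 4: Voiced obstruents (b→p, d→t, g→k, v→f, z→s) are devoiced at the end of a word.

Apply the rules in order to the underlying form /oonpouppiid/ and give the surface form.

Rule 1 (post-nasal voicing): /p/ is a voiceless stop immediately after the nasal /n/, so it voices to [b]. /oonpouppiid/ → oonbouppiid.
Rule 2 (degemination): /pp/ is a geminate; the first /p/ deletes. /oonbouppiid/ → oonboupiid.
Rule 3 (nasal place assimilation): /n/ precedes the labial consonant /b/, so it assimilates in place to [m]. /oonboupiid/ → oomboupiid.
Rule 4 (final devoicing): /d/ is a voiced obstruent in word-final position, so it devoices to [t]. /oomboupiid/ → oomboupiit.

oomboupiit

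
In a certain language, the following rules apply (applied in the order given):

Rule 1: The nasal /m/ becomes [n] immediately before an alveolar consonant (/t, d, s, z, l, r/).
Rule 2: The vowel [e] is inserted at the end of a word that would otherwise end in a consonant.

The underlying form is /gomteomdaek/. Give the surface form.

Rule 1 (nasal place assimilation): /m/ precedes the alveolar consonant /t/, so it assimilates in place to [n]. /m/ precedes the alveolar consonant /d/, so it assimilates in place to [n]. /gomteomdaek/ → gonteondaek.
Rule 2 (final e-epenthesis): the form ends in the consonant /k/, so [e] is inserted word-finally. /gonteondaek/ → gonteondaeke.

gonteondaeke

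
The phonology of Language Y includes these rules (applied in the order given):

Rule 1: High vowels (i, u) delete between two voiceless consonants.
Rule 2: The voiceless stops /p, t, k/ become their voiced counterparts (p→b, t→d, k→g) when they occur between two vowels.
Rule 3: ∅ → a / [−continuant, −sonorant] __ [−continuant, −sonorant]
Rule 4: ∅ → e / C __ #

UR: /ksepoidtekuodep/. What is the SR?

kseboidateguodepe

Rule 1 (high vowel syncope): no segment meets the environment; /ksepoidtekuodep/ is unchanged.
Rule 2 (intervocalic voicing): /p/ is a voiceless stop between vowels /e/ and /o/, so it voices to [b]. /k/ is a voiceless stop between vowels /e/ and /u/, so it voices to [g]. /ksepoidtekuodep/ → kseboidteguodep.
Rule 3 (stop-cluster a-epenthesis): /d/ and /t/ form a stop–stop cluster, so [a] is inserted between them. /kseboidteguodep/ → kseboidateguodep.
Rule 4 (final e-epenthesis): the form ends in the consonant /p/, so [e] is inserted word-finally. /kseboidateguodep/ → kseboidateguodepe.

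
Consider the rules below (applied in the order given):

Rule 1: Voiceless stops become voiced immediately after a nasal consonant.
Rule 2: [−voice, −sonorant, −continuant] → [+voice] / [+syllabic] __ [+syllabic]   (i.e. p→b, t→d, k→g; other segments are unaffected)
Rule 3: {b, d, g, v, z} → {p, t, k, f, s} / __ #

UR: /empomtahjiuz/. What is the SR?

embomdahjius

Rule 1 (post-nasal voicing): /p/ is a voiceless stop immediately after the nasal /m/, so it voices to [b]. /t/ is a voiceless stop immediately after the nasal /m/, so it voices to [d]. /empomtahjiuz/ → embomdahjiuz.
Rule 2 (intervocalic voicing): no segment meets the environment; /embomdahjiuz/ is unchanged.
Rule 3 (final devoicing): /z/ is a voiced obstruent in word-final position, so it devoices to [s]. /embomdahjiuz/ → embomdahjius.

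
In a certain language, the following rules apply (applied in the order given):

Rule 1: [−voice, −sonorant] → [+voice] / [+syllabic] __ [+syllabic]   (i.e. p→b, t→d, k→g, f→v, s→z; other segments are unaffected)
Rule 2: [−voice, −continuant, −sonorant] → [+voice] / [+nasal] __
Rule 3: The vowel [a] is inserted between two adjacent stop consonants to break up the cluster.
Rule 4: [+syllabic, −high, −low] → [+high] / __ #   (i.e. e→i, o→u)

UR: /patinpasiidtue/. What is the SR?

padinbaziidatui

Rule 1 (intervocalic voicing): /t/ is a voiceless obstruent between vowels /a/ and /i/, so it voices to [d]. /s/ is a voiceless obstruent between vowels /a/ and /i/, so it voices to [z]. /patinpasiidtue/ → padinpaziidtue.
Rule 2 (post-nasal voicing): /p/ is a voiceless stop immediately after the nasal /n/, so it voices to [b]. /padinpaziidtue/ → padinbaziidtue.
Rule 3 (stop-cluster a-epenthesis): /d/ and /t/ form a stop–stop cluster, so [a] is inserted between them. /padinbaziidtue/ → padinbaziidatue.
Rule 4 (final vowel raising): /e/ is a mid vowel in word-final position, so it raises to [i]. /padinbaziidatue/ → padinbaziidatui.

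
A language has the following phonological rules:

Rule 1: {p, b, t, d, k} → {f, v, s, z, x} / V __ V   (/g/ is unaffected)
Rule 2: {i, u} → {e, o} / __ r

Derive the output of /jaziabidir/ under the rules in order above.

Rule 1 (intervocalic spirantization): /b/ is a stop between vowels /a/ and /i/, so it spirantizes to the fricative [v]. /d/ is a stop between vowels /i/ and /i/, so it spirantizes to the fricative [z]. /jaziabidir/ → jaziavizir.
Rule 2 (pre-rhotic lowering): /i/ is a high vowel immediately before /r/, so it lowers to [e]. /jaziavizir/ → jaziavizer.

jaziavizer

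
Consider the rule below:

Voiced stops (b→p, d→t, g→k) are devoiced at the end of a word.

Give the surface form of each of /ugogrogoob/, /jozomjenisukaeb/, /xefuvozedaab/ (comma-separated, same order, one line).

/ugogrogoob/: /b/ is a voiced stop in word-final position, so it devoices to [p]. → [ugogrogoop].
/jozomjenisukaeb/: /b/ is a voiced stop in word-final position, so it devoices to [p]. → [jozomjenisukaep].
/xefuvozedaab/: /b/ is a voiced stop in word-final position, so it devoices to [p]. → [xefuvozedaap].

ugogrogoop, jozomjenisukaep, xefuvozedaap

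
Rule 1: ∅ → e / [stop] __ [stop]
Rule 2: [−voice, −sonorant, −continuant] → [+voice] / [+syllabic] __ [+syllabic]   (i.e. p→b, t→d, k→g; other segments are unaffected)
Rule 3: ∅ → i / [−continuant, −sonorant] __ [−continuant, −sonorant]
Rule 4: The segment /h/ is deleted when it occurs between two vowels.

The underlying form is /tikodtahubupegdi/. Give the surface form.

Rule 1 (stop-cluster e-epenthesis): /d/ and /t/ form a stop–stop cluster, so [e] is inserted between them. /g/ and /d/ form a stop–stop cluster, so [e] is inserted between them. /tikodtahubupegdi/ → tikodetahubupegedi.
Rule 2 (intervocalic voicing): /k/ is a voiceless stop between vowels /i/ and /o/, so it voices to [g]. /t/ is a voiceless stop between vowels /e/ and /a/, so it voices to [d]. /p/ is a voiceless stop between vowels /u/ and /e/, so it voices to [b]. /tikodetahubupegedi/ → tigodedahububegedi.
Rule 3 (stop-cluster i-epenthesis): no segment meets the environment; /tigodedahububegedi/ is unchanged.
Rule 4 (intervocalic h-deletion): /h/ occurs between vowels /a/ and /u/, so it deletes. /tigodedahububegedi/ → tigodedaububegedi.

tigodedaububegedi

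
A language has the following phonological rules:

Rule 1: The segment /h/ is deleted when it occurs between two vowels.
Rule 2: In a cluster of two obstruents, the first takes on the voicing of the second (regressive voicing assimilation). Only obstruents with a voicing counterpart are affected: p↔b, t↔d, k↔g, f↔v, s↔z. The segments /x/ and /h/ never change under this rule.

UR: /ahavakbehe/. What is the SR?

Rule 1 (intervocalic h-deletion): /h/ occurs between vowels /a/ and /a/, so it deletes. /h/ occurs between vowels /e/ and /e/, so it deletes. /ahavakbehe/ → aavakbee.
Rule 2 (regressive voicing assimilation): /k/ precedes the voiced obstruent /b/, so it voices to [g] by assimilation. /aavakbee/ → aavagbee.

aavagbee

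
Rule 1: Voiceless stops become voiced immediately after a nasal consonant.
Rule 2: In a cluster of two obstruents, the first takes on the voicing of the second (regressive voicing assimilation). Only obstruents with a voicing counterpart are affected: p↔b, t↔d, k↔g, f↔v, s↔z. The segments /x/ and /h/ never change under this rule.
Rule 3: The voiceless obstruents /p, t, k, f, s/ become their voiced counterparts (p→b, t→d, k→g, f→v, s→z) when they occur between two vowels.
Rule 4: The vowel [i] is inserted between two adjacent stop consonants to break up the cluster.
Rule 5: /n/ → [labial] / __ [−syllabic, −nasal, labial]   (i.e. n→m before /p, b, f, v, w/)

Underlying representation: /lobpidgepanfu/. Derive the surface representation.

lopipidigebamfu

Rule 1 (post-nasal voicing): no segment meets the environment; /lobpidgepanfu/ is unchanged.
Rule 2 (regressive voicing assimilation): /b/ precedes the voiceless obstruent /p/, so it devoices to [p] by assimilation. /lobpidgepanfu/ → loppidgepanfu.
Rule 3 (intervocalic voicing): /p/ is a voiceless obstruent between vowels /e/ and /a/, so it voices to [b]. /loppidgepanfu/ → loppidgebanfu.
Rule 4 (stop-cluster i-epenthesis): /p/ and /p/ form a stop–stop cluster, so [i] is inserted between them. /d/ and /g/ form a stop–stop cluster, so [i] is inserted between them. /loppidgebanfu/ → lopipidigebanfu.
Rule 5 (nasal place assimilation): /n/ precedes the labial consonant /f/, so it assimilates in place to [m]. /lopipidigebanfu/ → lopipidigebamfu.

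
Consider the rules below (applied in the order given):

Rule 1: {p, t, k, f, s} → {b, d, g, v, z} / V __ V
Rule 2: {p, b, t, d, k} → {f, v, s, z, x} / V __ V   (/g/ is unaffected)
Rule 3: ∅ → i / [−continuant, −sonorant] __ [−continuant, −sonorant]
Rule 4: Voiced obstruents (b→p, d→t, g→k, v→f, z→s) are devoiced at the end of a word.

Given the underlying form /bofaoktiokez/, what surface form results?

bovaokitioges

Rule 1 (intervocalic voicing): /f/ is a voiceless obstruent between vowels /o/ and /a/, so it voices to [v]. /k/ is a voiceless obstruent between vowels /o/ and /e/, so it voices to [g]. /bofaoktiokez/ → bovaoktiogez.
Rule 2 (intervocalic spirantization): no segment meets the environment; /bovaoktiogez/ is unchanged.
Rule 3 (stop-cluster i-epenthesis): /k/ and /t/ form a stop–stop cluster, so [i] is inserted between them. /bovaoktiogez/ → bovaokitiogez.
Rule 4 (final devoicing): /z/ is a voiced obstruent in word-final position, so it devoices to [s]. /bovaokitiogez/ → bovaokitioges.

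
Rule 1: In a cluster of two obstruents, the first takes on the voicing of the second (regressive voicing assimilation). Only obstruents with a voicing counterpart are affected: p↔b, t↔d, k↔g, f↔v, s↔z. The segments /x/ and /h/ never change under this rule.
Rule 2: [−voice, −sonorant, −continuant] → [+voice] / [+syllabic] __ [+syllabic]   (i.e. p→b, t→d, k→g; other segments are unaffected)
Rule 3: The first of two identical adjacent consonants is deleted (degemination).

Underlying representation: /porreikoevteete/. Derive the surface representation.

poreigoefteede

Rule 1 (regressive voicing assimilation): /v/ precedes the voiceless obstruent /t/, so it devoices to [f] by assimilation. /porreikoevteete/ → porreikoefteete.
Rule 2 (intervocalic voicing): /k/ is a voiceless stop between vowels /i/ and /o/, so it voices to [g]. /t/ is a voiceless stop between vowels /e/ and /e/, so it voices to [d]. /porreikoefteete/ → porreigoefteede.
Rule 3 (degemination): /rr/ is a geminate; the first /r/ deletes. /porreigoefteede/ → poreigoefteede.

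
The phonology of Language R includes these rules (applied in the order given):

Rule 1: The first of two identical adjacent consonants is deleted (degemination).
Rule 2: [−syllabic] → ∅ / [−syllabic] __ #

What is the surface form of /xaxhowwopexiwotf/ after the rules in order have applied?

Rule 1 (degemination): /ww/ is a geminate; the first /w/ deletes. /xaxhowwopexiwotf/ → xaxhowopexiwotf.
Rule 2 (final cluster simplification): /f/ is the second consonant of a word-final cluster /tf/, so it deletes. /xaxhowopexiwotf/ → xaxhowopexiwot.

xaxhowopexiwot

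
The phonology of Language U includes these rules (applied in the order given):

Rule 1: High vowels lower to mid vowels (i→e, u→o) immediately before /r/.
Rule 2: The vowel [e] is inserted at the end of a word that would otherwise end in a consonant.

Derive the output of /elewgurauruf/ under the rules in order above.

Rule 1 (pre-rhotic lowering): /u/ is a high vowel immediately before /r/, so it lowers to [o]. /u/ is a high vowel immediately before /r/, so it lowers to [o]. /elewgurauruf/ → elewgoraoruf.
Rule 2 (final e-epenthesis): the form ends in the consonant /f/, so [e] is inserted word-finally. /elewgoraoruf/ → elewgoraorufe.

elewgoraorufe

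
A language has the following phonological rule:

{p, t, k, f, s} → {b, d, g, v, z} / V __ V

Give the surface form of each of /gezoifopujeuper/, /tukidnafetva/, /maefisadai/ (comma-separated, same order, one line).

/gezoifopujeuper/: /f/ is a voiceless obstruent between vowels /i/ and /o/, so it voices to [v]. /p/ is a voiceless obstruent between vowels /o/ and /u/, so it voices to [b]. /p/ is a voiceless obstruent between vowels /u/ and /e/, so it voices to [b]. → [gezoivobujeuber].
/tukidnafetva/: /k/ is a voiceless obstruent between vowels /u/ and /i/, so it voices to [g]. /f/ is a voiceless obstruent between vowels /a/ and /e/, so it voices to [v]. → [tugidnavetva].
/maefisadai/: /f/ is a voiceless obstruent between vowels /e/ and /i/, so it voices to [v]. /s/ is a voiceless obstruent between vowels /i/ and /a/, so it voices to [z]. → [maevizadai].

gezoivobujeuber, tugidnavetva, maevizadai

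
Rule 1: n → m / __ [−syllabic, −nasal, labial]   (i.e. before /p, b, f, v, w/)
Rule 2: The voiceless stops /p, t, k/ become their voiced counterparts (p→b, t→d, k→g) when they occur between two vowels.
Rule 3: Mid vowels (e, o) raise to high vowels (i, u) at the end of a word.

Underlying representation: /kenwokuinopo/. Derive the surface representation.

Rule 1 (nasal place assimilation): /n/ precedes the labial consonant /w/, so it assimilates in place to [m]. /kenwokuinopo/ → kemwokuinopo.
Rule 2 (intervocalic voicing): /k/ is a voiceless stop between vowels /o/ and /u/, so it voices to [g]. /p/ is a voiceless stop between vowels /o/ and /o/, so it voices to [b]. /kemwokuinopo/ → kemwoguinobo.
Rule 3 (final vowel raising): /o/ is a mid vowel in word-final position, so it raises to [u]. /kemwoguinobo/ → kemwoguinobu.

kemwoguinobu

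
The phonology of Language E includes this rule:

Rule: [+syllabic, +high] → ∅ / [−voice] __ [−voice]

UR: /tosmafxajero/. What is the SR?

No segment of /tosmafxajero/ meets the structural description of the rule, so the form surfaces unchanged.

tosmafxajero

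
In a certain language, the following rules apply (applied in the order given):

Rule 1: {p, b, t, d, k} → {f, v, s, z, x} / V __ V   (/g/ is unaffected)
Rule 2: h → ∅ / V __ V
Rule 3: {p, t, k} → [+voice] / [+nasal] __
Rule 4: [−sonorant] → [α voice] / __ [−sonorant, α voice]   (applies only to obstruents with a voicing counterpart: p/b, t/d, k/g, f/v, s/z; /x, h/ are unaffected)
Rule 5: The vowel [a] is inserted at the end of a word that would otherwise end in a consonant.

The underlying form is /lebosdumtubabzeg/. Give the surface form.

levozdumduvabzega

Rule 1 (intervocalic spirantization): /b/ is a stop between vowels /e/ and /o/, so it spirantizes to the fricative [v]. /b/ is a stop between vowels /u/ and /a/, so it spirantizes to the fricative [v]. /lebosdumtubabzeg/ → levosdumtuvabzeg.
Rule 2 (intervocalic h-deletion): no segment meets the environment; /levosdumtuvabzeg/ is unchanged.
Rule 3 (post-nasal voicing): /t/ is a voiceless stop immediately after the nasal /m/, so it voices to [d]. /levosdumtuvabzeg/ → levosdumduvabzeg.
Rule 4 (regressive voicing assimilation): /s/ precedes the voiced obstruent /d/, so it voices to [z] by assimilation. /levosdumduvabzeg/ → levozdumduvabzeg.
Rule 5 (final a-epenthesis): the form ends in the consonant /g/, so [a] is inserted word-finally. /levozdumduvabzeg/ → levozdumduvabzega.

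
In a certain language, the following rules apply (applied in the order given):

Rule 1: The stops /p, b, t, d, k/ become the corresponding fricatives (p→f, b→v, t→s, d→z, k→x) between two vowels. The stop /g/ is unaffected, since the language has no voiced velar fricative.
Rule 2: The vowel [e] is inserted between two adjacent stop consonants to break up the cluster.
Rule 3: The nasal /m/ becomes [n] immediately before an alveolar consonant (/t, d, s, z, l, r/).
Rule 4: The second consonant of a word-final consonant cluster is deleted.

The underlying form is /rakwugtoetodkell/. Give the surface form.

rakwugetoesodekel

Rule 1 (intervocalic spirantization): /t/ is a stop between vowels /e/ and /o/, so it spirantizes to the fricative [s]. /rakwugtoetodkell/ → rakwugtoesodkell.
Rule 2 (stop-cluster e-epenthesis): /g/ and /t/ form a stop–stop cluster, so [e] is inserted between them. /d/ and /k/ form a stop–stop cluster, so [e] is inserted between them. /rakwugtoesodkell/ → rakwugetoesodekell.
Rule 3 (nasal place assimilation): no segment meets the environment; /rakwugetoesodekell/ is unchanged.
Rule 4 (final cluster simplification): /l/ is the second consonant of a word-final cluster /ll/, so it deletes. /rakwugetoesodekell/ → rakwugetoesodekel.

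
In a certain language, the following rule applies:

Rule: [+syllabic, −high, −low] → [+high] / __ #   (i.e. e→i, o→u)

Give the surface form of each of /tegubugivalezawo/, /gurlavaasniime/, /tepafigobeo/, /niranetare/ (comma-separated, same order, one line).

/tegubugivalezawo/: /o/ is a mid vowel in word-final position, so it raises to [u]. → [tegubugivalezawu].
/gurlavaasniime/: /e/ is a mid vowel in word-final position, so it raises to [i]. → [gurlavaasniimi].
/tepafigobeo/: /o/ is a mid vowel in word-final position, so it raises to [u]. → [tepafigobeu].
/niranetare/: /e/ is a mid vowel in word-final position, so it raises to [i]. → [niranetari].

tegubugivalezawu, gurlavaasniimi, tepafigobeu, niranetari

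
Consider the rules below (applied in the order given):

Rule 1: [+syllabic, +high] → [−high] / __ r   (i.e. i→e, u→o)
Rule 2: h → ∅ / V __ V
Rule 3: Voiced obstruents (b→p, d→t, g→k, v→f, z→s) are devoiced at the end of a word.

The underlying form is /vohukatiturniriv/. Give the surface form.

Rule 1 (pre-rhotic lowering): /u/ is a high vowel immediately before /r/, so it lowers to [o]. /i/ is a high vowel immediately before /r/, so it lowers to [e]. /vohukatiturniriv/ → vohukatitorneriv.
Rule 2 (intervocalic h-deletion): /h/ occurs between vowels /o/ and /u/, so it deletes. /vohukatitorneriv/ → voukatitorneriv.
Rule 3 (final devoicing): /v/ is a voiced obstruent in word-final position, so it devoices to [f]. /voukatitorneriv/ → voukatitornerif.

voukatitornerif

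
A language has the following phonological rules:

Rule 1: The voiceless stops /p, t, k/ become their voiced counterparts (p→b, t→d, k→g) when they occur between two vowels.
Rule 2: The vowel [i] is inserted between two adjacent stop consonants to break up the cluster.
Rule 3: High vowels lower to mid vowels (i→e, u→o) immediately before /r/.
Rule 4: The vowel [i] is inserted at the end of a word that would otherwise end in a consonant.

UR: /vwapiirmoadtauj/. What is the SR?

Rule 1 (intervocalic voicing): /p/ is a voiceless stop between vowels /a/ and /i/, so it voices to [b]. /vwapiirmoadtauj/ → vwabiirmoadtauj.
Rule 2 (stop-cluster i-epenthesis): /d/ and /t/ form a stop–stop cluster, so [i] is inserted between them. /vwabiirmoadtauj/ → vwabiirmoaditauj.
Rule 3 (pre-rhotic lowering): /i/ is a high vowel immediately before /r/, so it lowers to [e]. /vwabiirmoaditauj/ → vwabiermoaditauj.
Rule 4 (final i-epenthesis): the form ends in the consonant /j/, so [i] is inserted word-finally. /vwabiermoaditauj/ → vwabiermoaditauji.

vwabiermoaditauji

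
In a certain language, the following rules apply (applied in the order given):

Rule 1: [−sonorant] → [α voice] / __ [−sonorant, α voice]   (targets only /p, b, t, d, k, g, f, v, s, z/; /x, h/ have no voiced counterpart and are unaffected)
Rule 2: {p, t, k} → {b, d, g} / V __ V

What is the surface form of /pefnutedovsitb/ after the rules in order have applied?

Rule 1 (regressive voicing assimilation): /v/ precedes the voiceless obstruent /s/, so it devoices to [f] by assimilation. /t/ precedes the voiced obstruent /b/, so it voices to [d] by assimilation. /pefnutedovsitb/ → pefnutedofsidb.
Rule 2 (intervocalic voicing): /t/ is a voiceless stop between vowels /u/ and /e/, so it voices to [d]. /pefnutedofsidb/ → pefnudedofsidb.

pefnudedofsidb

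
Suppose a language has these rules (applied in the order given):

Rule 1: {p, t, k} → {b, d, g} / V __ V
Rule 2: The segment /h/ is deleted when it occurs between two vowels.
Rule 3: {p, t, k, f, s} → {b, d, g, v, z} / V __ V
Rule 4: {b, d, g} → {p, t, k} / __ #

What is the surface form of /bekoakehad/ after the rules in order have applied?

Rule 1 (intervocalic voicing): /k/ is a voiceless stop between vowels /e/ and /o/, so it voices to [g]. /k/ is a voiceless stop between vowels /a/ and /e/, so it voices to [g]. /bekoakehad/ → begoagehad.
Rule 2 (intervocalic h-deletion): /h/ occurs between vowels /e/ and /a/, so it deletes. /begoagehad/ → begoagead.
Rule 3 (intervocalic voicing): no segment meets the environment; /begoagead/ is unchanged.
Rule 4 (final devoicing): /d/ is a voiced stop in word-final position, so it devoices to [t]. /begoagead/ → begoageat.

begoageat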